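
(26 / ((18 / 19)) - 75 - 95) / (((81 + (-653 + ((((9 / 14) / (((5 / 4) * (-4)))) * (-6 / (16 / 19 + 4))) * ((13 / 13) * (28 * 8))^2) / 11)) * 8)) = -0.12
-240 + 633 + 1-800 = -406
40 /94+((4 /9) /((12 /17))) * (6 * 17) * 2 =54512 /423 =128.87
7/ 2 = 3.50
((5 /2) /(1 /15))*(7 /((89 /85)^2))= 239.43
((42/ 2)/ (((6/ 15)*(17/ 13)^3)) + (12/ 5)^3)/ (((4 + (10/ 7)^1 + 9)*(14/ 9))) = 412334577/ 248106500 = 1.66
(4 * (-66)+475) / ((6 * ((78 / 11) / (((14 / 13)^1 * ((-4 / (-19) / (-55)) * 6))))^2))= 330848 / 773289075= 0.00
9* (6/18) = 3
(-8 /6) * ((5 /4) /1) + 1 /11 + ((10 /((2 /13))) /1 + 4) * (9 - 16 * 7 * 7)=-1764727 /33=-53476.58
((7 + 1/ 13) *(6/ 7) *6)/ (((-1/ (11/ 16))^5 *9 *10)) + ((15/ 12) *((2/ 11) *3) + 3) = 3.62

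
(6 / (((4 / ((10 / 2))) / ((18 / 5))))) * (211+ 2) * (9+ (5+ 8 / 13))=1092690 / 13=84053.08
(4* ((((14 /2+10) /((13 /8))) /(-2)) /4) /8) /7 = -17 /182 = -0.09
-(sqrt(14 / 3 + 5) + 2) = -sqrt(87) / 3 - 2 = -5.11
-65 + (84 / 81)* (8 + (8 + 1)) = -47.37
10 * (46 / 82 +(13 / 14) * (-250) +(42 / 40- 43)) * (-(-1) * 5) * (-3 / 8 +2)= -102054745 / 4592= -22224.47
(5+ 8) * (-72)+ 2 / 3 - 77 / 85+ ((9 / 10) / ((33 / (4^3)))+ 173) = -427198 / 561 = -761.49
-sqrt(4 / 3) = -2*sqrt(3) / 3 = -1.15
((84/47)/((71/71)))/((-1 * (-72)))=7/282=0.02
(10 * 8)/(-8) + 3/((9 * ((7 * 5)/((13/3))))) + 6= -1247/315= -3.96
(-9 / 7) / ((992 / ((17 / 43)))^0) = -9 / 7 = -1.29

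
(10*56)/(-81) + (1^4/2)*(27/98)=-107573/15876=-6.78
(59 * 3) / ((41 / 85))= 15045 / 41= 366.95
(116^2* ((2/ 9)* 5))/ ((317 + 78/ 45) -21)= 11600/ 231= 50.22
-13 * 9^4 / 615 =-28431 / 205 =-138.69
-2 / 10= -1 / 5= -0.20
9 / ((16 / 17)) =153 / 16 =9.56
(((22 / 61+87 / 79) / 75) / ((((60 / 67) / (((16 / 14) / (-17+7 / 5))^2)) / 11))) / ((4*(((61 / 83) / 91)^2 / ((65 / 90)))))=92998944181 / 26144125542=3.56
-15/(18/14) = -35/3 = -11.67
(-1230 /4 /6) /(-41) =5 /4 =1.25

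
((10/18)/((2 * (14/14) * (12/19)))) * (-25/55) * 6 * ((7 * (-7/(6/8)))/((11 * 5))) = 4655/3267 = 1.42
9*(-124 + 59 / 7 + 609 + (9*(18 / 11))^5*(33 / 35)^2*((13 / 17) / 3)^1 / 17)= 41256126584982 / 471207275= 87554.10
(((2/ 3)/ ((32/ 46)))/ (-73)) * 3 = -23/ 584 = -0.04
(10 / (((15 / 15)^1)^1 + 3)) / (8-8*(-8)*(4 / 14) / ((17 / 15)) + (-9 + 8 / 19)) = 11305 / 70342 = 0.16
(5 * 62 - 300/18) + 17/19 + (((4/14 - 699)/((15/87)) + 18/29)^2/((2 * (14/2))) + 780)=964998786275507/822119550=1173793.75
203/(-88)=-203/88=-2.31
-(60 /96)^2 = -25 /64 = -0.39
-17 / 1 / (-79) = 17 / 79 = 0.22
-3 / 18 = -1 / 6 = -0.17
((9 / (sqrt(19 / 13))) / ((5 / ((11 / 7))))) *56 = 792 *sqrt(247) / 95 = 131.02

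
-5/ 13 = -0.38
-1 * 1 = -1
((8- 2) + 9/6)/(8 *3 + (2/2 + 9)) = 15/68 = 0.22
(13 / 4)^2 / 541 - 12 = -103703 / 8656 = -11.98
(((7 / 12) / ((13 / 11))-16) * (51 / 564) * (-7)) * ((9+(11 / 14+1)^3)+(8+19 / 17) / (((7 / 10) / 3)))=6067473683 / 11496576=527.76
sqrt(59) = 7.68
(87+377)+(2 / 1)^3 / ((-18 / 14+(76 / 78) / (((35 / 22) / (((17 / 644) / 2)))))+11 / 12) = 140198896 / 317309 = 441.84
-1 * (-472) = 472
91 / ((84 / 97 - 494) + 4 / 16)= -35308 / 191239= -0.18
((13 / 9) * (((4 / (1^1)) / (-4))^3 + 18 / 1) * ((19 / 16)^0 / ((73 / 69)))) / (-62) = -5083 / 13578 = -0.37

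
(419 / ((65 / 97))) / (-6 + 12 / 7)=-284501 / 1950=-145.90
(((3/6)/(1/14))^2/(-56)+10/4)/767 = 1/472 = 0.00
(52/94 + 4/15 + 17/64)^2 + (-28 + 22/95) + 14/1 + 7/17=-8008115355613/657568051200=-12.18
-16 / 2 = -8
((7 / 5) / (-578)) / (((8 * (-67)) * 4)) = 7 / 6196160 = 0.00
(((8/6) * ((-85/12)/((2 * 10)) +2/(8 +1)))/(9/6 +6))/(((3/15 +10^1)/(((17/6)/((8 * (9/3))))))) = -19/69984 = -0.00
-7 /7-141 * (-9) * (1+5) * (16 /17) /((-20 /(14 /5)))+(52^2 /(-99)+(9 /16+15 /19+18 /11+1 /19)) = -13155704039 /12790800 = -1028.53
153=153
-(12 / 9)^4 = -256 / 81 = -3.16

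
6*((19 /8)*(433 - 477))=-627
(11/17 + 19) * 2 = 668/17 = 39.29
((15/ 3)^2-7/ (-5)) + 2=142/ 5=28.40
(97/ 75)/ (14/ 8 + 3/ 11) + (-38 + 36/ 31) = -7490542/ 206925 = -36.20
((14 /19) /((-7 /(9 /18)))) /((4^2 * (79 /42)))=-21 /12008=-0.00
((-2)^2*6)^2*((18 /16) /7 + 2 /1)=8712 /7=1244.57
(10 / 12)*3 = 5 / 2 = 2.50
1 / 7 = 0.14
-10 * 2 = -20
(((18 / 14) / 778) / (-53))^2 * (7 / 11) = 81 / 130918692212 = 0.00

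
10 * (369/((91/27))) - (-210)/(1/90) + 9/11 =19995.65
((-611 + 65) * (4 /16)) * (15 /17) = -4095 /34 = -120.44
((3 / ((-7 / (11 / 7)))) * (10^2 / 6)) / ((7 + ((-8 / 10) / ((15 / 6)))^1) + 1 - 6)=-6875 / 1029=-6.68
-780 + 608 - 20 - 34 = -226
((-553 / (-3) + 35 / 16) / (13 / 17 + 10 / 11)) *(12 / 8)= 1674211 / 10016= 167.15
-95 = -95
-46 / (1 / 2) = -92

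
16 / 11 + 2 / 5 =102 / 55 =1.85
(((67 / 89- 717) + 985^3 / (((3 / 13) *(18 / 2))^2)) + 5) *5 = 71871053825980 / 64881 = 1107736530.36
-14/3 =-4.67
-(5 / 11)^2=-25 / 121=-0.21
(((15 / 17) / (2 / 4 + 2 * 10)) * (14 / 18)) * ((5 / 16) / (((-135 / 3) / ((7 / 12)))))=-245 / 1806624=-0.00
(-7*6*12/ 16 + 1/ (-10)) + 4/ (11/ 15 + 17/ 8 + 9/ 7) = -533198/ 17405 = -30.63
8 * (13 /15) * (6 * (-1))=-208 /5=-41.60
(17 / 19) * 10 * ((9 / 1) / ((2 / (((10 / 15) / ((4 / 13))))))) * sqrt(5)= 3315 * sqrt(5) / 38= 195.07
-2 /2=-1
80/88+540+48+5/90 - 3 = 116021/198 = 585.96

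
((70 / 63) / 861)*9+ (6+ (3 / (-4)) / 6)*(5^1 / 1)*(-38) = -3844325 / 3444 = -1116.24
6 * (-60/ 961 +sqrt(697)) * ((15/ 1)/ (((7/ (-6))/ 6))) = 194400/ 6727-3240 * sqrt(697)/ 7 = -12190.88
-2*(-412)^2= -339488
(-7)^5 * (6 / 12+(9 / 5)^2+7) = -9025359 / 50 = -180507.18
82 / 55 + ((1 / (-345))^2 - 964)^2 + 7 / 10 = 289637069854675747 / 311672913750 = 929298.17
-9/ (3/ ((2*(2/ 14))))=-6/ 7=-0.86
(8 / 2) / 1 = 4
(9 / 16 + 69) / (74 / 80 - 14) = -5565 / 1046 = -5.32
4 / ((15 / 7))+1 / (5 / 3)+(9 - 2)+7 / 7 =157 / 15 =10.47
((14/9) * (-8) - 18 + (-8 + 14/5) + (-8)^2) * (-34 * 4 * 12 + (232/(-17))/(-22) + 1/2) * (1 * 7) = -247639294/765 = -323711.50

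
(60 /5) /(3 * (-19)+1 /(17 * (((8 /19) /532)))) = 408 /589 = 0.69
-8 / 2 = -4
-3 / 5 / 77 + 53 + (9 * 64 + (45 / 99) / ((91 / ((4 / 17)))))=53517902 / 85085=628.99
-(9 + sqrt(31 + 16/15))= -9 - sqrt(7215)/15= -14.66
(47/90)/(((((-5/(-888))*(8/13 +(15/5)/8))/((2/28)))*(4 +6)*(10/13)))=1175564/1351875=0.87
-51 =-51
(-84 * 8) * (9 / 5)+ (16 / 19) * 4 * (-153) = -163872 / 95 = -1724.97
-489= -489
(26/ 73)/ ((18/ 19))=247/ 657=0.38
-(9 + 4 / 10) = -47 / 5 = -9.40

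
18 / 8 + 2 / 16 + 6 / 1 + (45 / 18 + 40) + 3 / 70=14257 / 280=50.92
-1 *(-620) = 620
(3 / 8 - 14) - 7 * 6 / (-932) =-13.58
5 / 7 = 0.71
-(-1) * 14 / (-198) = -7 / 99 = -0.07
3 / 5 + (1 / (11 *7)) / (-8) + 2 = 2.60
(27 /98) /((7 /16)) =216 /343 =0.63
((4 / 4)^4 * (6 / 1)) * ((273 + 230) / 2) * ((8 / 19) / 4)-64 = 1802 / 19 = 94.84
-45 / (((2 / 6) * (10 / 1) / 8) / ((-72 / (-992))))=-243 / 31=-7.84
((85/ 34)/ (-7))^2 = 25/ 196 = 0.13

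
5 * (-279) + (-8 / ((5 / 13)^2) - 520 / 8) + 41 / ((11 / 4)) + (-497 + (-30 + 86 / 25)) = -556251 / 275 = -2022.73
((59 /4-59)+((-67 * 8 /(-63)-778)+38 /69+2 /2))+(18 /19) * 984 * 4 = 321193249 /110124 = 2916.65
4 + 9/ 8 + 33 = 305/ 8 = 38.12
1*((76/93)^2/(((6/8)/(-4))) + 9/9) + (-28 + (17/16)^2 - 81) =-733542469/6642432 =-110.43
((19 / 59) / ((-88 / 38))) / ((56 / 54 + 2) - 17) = 9747 / 978692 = 0.01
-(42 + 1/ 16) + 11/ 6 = -1931/ 48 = -40.23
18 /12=3 /2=1.50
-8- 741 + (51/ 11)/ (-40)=-329611/ 440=-749.12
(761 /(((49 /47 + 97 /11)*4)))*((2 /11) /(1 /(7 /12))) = 2.05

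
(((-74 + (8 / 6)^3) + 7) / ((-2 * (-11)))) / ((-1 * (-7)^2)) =1745 / 29106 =0.06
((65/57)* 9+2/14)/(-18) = -692/1197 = -0.58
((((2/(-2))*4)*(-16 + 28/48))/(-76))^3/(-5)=1266325/11852352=0.11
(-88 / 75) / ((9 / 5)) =-88 / 135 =-0.65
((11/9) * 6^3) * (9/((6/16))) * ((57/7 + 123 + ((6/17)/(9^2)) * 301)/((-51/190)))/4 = -14231261440/18207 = -781636.81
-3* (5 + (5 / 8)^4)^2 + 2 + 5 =-1218822563 / 16777216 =-72.65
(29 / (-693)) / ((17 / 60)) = -580 / 3927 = -0.15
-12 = -12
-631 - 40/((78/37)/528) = -138443/13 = -10649.46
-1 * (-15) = 15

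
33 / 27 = 11 / 9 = 1.22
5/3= 1.67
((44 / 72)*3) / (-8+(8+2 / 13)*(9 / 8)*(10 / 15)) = -143 / 147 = -0.97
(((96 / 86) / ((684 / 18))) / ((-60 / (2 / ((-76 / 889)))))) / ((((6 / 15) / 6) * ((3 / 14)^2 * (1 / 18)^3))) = 338730336 / 15523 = 21821.19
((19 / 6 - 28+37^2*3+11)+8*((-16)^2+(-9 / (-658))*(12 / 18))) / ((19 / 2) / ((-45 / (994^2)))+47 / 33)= -0.03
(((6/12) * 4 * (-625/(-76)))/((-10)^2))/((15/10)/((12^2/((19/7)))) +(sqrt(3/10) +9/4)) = 16075500/209806151- 705600 * sqrt(30)/209806151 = 0.06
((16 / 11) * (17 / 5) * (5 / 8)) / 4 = 17 / 22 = 0.77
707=707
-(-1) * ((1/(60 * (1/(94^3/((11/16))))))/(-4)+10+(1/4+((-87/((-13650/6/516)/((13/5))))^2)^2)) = 535716159440723599897/77375976562500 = 6923546.34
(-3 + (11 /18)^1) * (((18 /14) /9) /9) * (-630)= 215 /9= 23.89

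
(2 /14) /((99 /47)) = 47 /693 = 0.07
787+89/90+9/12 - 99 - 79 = 109933/180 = 610.74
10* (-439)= -4390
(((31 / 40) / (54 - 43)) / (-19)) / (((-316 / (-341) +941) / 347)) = -333467 / 244109720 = -0.00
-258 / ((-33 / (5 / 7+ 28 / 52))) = 9804 / 1001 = 9.79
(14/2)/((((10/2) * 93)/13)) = 91/465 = 0.20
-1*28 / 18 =-14 / 9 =-1.56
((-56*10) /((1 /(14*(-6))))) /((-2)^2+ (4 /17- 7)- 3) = -8160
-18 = -18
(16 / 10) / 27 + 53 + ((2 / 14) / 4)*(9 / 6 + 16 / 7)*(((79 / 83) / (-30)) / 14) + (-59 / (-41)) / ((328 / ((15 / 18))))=10970142567851 / 206739600480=53.06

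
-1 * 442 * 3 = -1326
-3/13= -0.23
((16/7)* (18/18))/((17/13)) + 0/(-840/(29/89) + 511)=1.75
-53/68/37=-53/2516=-0.02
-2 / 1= -2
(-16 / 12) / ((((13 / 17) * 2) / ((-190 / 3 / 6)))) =3230 / 351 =9.20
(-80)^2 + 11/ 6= 6401.83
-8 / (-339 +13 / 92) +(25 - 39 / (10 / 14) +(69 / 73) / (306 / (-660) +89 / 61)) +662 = 9627210097252 / 15199901225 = 633.37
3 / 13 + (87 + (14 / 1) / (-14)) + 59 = 1888 / 13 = 145.23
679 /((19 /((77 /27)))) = 52283 /513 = 101.92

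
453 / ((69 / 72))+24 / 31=337584 / 713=473.47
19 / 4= 4.75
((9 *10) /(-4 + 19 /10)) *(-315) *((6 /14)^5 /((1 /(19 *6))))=373977000 /16807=22251.26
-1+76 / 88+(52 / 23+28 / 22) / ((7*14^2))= -0.13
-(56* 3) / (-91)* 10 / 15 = 16 / 13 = 1.23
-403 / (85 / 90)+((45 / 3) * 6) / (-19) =-139356 / 323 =-431.44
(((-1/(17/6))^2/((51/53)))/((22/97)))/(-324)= -5141/2918322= -0.00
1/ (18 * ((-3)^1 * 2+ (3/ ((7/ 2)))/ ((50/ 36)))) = -175/ 16956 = -0.01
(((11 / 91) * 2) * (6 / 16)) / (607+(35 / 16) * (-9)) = 132 / 855127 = 0.00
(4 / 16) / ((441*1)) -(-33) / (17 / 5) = 9.71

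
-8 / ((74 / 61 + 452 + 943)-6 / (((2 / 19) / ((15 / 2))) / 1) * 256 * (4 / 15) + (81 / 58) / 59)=1669936 / 5800473269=0.00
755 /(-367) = -755 /367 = -2.06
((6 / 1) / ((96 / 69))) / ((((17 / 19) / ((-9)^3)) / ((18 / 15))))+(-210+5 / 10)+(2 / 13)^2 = -508622553 / 114920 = -4425.88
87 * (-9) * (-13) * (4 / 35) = 40716 / 35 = 1163.31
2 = 2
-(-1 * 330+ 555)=-225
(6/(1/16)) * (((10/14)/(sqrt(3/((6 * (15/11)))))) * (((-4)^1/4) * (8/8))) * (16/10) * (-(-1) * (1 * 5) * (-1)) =3840 * sqrt(330)/77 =905.94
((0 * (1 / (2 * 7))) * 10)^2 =0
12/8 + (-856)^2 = 1465475/2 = 732737.50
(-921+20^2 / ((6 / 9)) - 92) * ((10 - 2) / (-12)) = 826 / 3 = 275.33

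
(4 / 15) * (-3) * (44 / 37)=-176 / 185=-0.95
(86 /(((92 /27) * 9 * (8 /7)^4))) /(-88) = -309729 /16580608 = -0.02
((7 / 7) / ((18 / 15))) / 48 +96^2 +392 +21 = 2773157 / 288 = 9629.02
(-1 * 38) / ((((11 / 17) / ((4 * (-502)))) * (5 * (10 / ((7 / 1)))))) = 4540088 / 275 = 16509.41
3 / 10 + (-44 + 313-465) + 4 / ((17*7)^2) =-27713037 / 141610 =-195.70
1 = 1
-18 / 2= -9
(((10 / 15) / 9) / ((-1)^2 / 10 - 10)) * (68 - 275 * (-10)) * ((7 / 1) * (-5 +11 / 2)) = -197260 / 2673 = -73.80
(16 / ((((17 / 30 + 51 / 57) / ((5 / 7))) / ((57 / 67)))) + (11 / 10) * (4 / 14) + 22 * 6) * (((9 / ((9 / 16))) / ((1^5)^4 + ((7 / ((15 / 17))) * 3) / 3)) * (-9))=-58634656056 / 26175359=-2240.07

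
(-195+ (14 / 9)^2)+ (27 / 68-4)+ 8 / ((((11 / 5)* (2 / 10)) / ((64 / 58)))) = -309452863 / 1757052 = -176.12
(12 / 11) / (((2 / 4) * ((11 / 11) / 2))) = 48 / 11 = 4.36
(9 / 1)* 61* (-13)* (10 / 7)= -71370 / 7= -10195.71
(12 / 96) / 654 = 1 / 5232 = 0.00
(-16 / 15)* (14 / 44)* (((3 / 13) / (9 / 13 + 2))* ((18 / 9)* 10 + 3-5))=-144 / 275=-0.52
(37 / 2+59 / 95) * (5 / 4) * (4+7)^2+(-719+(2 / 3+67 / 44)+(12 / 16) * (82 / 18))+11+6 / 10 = 54931853 / 25080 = 2190.27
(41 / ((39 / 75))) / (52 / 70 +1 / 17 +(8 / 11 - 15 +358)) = 6708625 / 29314246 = 0.23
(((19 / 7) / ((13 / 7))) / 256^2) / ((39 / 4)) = 19 / 8306688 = 0.00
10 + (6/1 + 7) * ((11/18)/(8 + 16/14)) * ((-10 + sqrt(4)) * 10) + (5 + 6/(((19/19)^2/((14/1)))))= 2123/72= 29.49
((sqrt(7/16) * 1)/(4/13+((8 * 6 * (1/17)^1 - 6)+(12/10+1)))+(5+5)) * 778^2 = 6052840 - 167209705 * sqrt(7)/739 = 5454199.55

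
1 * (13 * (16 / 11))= 208 / 11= 18.91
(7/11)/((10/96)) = 336/55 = 6.11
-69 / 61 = -1.13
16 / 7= 2.29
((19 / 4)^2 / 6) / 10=361 / 960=0.38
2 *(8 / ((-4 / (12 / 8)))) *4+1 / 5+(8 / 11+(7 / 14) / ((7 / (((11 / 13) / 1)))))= -230353 / 10010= -23.01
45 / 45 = 1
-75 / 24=-25 / 8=-3.12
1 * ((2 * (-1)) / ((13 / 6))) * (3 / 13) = -0.21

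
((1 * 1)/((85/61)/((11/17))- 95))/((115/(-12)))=2013/1791125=0.00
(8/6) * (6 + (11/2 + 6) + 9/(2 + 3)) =386/15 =25.73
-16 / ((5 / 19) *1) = -304 / 5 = -60.80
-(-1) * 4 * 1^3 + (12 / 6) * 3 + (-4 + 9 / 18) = 6.50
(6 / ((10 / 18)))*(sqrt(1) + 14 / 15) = 522 / 25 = 20.88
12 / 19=0.63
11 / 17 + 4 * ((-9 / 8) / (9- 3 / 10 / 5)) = 364 / 2533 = 0.14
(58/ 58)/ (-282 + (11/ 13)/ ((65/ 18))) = -845/ 238092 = -0.00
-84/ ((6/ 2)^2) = -28/ 3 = -9.33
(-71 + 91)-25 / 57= 1115 / 57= 19.56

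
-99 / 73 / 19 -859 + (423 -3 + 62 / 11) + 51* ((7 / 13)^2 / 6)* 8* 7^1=-761728874 / 2578433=-295.42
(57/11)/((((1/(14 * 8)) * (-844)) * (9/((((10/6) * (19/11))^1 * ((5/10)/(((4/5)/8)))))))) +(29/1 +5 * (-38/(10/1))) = 2045090/229779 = 8.90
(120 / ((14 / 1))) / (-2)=-30 / 7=-4.29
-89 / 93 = -0.96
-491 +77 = -414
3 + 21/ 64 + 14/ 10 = 1513/ 320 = 4.73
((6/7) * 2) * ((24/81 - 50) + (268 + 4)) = 24008/63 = 381.08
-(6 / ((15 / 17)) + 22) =-144 / 5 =-28.80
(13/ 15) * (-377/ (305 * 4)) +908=16611499/ 18300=907.73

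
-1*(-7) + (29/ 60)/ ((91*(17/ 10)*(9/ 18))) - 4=13952/ 4641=3.01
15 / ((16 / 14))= 105 / 8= 13.12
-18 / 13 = -1.38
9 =9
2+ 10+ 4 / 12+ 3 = 46 / 3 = 15.33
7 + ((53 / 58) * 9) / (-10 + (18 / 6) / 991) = 3549535 / 574606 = 6.18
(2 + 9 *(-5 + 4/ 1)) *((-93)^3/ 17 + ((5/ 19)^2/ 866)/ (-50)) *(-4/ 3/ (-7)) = 502925822981/ 7971963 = 63086.82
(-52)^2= 2704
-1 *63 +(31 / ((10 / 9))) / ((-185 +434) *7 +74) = -1144431 / 18170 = -62.98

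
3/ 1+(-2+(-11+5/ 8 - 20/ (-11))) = -665/ 88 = -7.56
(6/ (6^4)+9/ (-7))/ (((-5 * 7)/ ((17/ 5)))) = 32929/ 264600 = 0.12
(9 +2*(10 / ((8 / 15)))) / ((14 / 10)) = 465 / 14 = 33.21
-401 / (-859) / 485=401 / 416615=0.00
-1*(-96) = 96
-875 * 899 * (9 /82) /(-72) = 786625 /656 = 1199.12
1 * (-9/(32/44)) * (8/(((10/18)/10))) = -1782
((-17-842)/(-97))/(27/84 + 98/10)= 120260/137449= 0.87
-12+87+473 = 548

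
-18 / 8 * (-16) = 36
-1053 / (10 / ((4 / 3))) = -702 / 5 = -140.40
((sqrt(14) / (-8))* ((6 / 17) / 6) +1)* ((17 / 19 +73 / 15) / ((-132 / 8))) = -0.34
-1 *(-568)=568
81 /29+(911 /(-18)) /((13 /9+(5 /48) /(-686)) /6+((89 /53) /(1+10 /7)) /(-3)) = -783359729403 /158441761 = -4944.15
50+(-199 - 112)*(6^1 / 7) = -1516 / 7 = -216.57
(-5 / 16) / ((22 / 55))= -0.78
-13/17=-0.76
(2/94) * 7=7/47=0.15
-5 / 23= -0.22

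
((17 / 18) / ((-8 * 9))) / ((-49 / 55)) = 935 / 63504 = 0.01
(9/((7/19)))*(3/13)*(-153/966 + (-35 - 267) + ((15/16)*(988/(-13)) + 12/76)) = -123311511/58604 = -2104.15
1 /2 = 0.50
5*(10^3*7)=35000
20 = 20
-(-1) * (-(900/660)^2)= -225/121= -1.86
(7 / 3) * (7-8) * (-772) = 5404 / 3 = 1801.33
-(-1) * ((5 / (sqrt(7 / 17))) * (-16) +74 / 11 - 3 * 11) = -150.94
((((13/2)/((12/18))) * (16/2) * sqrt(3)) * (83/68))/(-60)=-1079 * sqrt(3)/680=-2.75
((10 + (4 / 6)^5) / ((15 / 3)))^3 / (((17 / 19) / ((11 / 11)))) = 283542227432 / 30491427375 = 9.30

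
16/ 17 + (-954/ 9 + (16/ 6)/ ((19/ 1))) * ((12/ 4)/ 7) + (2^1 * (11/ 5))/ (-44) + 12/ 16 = -282801/ 6460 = -43.78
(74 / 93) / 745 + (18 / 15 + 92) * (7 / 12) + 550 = 83747237 / 138570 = 604.37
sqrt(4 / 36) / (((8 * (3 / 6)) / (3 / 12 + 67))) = 269 / 48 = 5.60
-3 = -3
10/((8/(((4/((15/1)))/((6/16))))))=8/9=0.89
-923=-923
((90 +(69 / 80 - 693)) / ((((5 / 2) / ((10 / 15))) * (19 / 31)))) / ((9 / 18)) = -497767 / 950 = -523.97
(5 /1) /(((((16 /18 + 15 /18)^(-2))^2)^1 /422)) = 974314655 /52488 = 18562.62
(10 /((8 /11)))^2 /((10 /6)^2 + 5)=5445 /224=24.31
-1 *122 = -122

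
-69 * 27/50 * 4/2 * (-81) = 6036.12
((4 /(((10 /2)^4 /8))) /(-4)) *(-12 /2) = 48 /625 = 0.08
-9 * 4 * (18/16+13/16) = -279/4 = -69.75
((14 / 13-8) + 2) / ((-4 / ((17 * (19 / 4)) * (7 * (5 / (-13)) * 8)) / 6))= -2170560 / 169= -12843.55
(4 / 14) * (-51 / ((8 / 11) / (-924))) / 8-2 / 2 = 18505 / 8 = 2313.12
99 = 99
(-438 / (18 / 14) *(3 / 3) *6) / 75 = -2044 / 75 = -27.25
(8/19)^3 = 512/6859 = 0.07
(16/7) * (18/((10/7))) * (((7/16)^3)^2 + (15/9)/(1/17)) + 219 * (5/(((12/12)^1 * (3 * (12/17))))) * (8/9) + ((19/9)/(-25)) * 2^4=1274.48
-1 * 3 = -3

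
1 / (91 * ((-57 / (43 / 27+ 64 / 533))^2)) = 86782087 / 8747319910797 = 0.00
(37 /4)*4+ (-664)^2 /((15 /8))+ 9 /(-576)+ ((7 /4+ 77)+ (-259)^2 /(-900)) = 3386674559 /14400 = 235185.73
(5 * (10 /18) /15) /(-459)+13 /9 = 17896 /12393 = 1.44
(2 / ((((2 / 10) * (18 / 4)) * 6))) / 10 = 0.04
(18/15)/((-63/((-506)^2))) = -512072/105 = -4876.88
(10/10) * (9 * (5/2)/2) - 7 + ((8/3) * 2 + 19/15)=10.85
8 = 8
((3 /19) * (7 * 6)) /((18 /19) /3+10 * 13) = 63 /1238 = 0.05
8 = 8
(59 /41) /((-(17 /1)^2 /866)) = -51094 /11849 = -4.31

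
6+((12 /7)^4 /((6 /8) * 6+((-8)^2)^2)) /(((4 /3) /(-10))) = 5.98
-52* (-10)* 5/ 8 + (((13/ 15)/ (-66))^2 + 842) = 1143776869/ 980100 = 1167.00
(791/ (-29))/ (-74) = 791/ 2146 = 0.37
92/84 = 23/21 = 1.10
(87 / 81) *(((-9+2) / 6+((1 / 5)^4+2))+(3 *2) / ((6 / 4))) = 525799 / 101250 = 5.19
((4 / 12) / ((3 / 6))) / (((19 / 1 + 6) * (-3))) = -2 / 225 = -0.01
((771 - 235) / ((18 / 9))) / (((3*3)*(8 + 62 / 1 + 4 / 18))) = 67 / 158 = 0.42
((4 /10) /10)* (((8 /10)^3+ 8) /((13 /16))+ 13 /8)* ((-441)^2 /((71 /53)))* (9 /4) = 14593894886529 /92300000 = 158113.70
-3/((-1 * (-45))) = -1/15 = -0.07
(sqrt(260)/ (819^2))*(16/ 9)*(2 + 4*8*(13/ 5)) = 4544*sqrt(65)/ 10061415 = 0.00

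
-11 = -11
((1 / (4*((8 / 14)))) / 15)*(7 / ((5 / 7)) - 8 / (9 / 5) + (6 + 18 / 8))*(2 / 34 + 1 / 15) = 17143 / 344250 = 0.05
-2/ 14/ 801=-1/ 5607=-0.00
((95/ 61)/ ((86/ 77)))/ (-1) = -7315/ 5246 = -1.39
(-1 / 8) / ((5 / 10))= -1 / 4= -0.25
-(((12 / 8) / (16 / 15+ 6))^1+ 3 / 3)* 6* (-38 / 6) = 4883 / 106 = 46.07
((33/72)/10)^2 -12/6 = -115079/57600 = -2.00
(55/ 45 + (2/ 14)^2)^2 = 300304/ 194481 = 1.54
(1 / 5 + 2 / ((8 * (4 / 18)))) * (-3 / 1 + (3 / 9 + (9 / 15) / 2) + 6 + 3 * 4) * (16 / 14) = 3551 / 150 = 23.67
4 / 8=1 / 2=0.50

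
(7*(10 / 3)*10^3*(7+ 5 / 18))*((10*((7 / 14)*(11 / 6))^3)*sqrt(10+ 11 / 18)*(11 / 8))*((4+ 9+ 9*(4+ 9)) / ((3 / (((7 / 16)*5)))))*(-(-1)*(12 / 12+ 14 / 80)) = 897220840140625*sqrt(382) / 26873856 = 652530849.21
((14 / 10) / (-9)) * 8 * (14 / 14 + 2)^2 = -56 / 5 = -11.20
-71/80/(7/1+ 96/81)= -1917/17680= -0.11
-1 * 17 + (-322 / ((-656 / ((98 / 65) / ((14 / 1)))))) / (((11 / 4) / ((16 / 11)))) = -5472889 / 322465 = -16.97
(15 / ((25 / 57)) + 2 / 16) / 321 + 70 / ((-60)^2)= 1217 / 9630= 0.13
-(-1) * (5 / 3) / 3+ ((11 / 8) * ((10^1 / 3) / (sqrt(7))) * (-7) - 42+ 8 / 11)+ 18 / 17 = -66745 / 1683 - 55 * sqrt(7) / 12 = -51.78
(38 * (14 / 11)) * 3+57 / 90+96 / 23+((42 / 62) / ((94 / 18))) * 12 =1674882359 / 11058630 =151.45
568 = 568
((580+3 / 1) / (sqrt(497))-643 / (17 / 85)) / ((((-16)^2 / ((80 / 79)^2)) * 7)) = -80375 / 43687+14575 * sqrt(497) / 21712439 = -1.82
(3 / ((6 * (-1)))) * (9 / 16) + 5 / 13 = 43 / 416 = 0.10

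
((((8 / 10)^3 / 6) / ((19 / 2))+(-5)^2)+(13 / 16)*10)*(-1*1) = -1888637 / 57000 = -33.13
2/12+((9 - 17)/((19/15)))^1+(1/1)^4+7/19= -545/114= -4.78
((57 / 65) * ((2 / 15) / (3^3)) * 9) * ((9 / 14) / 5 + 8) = 0.32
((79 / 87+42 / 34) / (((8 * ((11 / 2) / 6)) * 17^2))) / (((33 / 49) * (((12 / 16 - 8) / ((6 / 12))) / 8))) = -1242640 / 1499855379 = -0.00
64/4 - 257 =-241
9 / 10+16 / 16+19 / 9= 361 / 90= 4.01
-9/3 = -3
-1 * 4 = -4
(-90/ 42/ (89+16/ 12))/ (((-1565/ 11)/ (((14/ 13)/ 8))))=99/ 4410796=0.00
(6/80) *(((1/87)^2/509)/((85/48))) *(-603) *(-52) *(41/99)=285688/2001222575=0.00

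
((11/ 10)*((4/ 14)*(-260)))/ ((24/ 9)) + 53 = 313/ 14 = 22.36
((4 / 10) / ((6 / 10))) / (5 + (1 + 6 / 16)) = 16 / 153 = 0.10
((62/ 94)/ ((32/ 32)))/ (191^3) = 31/ 327489937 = 0.00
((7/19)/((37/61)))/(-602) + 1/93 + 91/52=19788649/11245188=1.76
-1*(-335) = 335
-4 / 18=-2 / 9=-0.22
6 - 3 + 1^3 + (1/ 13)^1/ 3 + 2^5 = 1405/ 39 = 36.03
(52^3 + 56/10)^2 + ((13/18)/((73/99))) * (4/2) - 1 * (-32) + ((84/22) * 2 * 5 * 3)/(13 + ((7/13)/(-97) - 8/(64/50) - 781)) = 310027066140679418393/15679960175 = 19772184538.77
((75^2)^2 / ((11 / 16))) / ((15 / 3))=101250000 / 11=9204545.45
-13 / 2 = -6.50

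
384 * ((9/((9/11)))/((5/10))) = 8448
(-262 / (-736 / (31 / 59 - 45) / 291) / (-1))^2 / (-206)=-19542776700168 / 189669247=-103036.09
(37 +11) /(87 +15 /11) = 44 /81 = 0.54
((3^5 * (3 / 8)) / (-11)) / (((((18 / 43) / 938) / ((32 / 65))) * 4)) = -2284.65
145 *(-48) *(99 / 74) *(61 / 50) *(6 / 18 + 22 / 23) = -62346636 / 4255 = -14652.56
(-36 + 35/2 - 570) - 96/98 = -57769/98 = -589.48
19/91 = 0.21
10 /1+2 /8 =41 /4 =10.25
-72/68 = -18/17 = -1.06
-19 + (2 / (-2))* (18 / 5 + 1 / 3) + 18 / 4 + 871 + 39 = 26747 / 30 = 891.57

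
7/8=0.88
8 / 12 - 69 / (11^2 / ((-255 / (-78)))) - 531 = -5022881 / 9438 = -532.20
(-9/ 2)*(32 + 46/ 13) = -2079/ 13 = -159.92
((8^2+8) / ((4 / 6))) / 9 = 12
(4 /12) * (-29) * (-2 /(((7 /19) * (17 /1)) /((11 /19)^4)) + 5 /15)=-21122875 /7345989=-2.88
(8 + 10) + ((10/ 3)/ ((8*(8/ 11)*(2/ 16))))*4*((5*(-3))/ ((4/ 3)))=-753/ 4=-188.25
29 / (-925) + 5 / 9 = 4364 / 8325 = 0.52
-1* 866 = -866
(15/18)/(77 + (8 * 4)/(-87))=145/13334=0.01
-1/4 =-0.25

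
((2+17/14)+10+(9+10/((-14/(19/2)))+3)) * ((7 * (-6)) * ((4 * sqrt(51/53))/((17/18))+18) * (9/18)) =-6966 - 27864 * sqrt(2703)/901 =-8573.84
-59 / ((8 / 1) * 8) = -59 / 64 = -0.92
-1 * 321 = -321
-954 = -954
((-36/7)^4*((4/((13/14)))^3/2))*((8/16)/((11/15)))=3224862720/169169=19062.96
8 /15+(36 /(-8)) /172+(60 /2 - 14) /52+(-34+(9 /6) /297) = -73448767 /2213640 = -33.18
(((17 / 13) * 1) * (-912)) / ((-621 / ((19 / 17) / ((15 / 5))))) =5776 / 8073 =0.72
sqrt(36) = 6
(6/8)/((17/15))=45/68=0.66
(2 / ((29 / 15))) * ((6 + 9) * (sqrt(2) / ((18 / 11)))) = 275 * sqrt(2) / 29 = 13.41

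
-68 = -68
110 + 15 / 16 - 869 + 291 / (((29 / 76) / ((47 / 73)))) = -9045861 / 33872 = -267.06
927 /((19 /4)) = 195.16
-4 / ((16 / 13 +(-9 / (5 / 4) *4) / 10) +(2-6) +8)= -325 / 191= -1.70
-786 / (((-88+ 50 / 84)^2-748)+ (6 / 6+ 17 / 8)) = -2773008 / 24324563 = -0.11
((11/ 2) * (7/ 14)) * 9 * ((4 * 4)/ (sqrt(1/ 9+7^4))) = 594 * sqrt(21610)/ 10805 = 8.08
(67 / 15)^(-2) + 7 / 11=33898 / 49379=0.69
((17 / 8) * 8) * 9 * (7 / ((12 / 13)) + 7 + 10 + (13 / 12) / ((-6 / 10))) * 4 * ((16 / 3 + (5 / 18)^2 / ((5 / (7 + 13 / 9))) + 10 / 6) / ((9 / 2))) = 22088.13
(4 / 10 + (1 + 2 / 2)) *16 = 192 / 5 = 38.40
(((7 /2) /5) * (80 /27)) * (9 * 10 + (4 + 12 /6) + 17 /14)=5444 /27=201.63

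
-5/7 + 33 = 226/7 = 32.29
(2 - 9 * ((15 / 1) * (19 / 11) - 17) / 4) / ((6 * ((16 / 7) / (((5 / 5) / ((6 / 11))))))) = -2779 / 1152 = -2.41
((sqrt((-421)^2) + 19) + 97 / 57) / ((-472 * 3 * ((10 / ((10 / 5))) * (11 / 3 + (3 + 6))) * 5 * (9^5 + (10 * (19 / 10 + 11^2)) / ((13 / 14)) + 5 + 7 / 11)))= -211783 / 12980982255600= -0.00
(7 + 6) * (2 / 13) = 2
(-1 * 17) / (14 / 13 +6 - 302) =221 / 3834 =0.06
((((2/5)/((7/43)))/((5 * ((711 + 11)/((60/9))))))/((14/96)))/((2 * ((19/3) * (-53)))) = -4128/89064115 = -0.00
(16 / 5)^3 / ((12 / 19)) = 19456 / 375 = 51.88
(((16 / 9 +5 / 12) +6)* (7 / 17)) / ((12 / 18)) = 2065 / 408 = 5.06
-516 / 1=-516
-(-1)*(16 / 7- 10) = -54 / 7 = -7.71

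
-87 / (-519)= 29 / 173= 0.17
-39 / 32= -1.22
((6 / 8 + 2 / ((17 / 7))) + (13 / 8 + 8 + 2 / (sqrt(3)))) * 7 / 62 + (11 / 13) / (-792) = 7 * sqrt(3) / 93 + 1246283 / 986544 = 1.39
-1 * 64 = -64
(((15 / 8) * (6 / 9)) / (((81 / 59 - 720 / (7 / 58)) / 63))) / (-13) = 14455 / 14232244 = 0.00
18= 18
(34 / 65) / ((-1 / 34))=-1156 / 65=-17.78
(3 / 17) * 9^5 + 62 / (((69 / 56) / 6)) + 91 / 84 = 50314231 / 4692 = 10723.41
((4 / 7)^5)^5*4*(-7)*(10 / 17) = -45035996273704960 / 3256880933469629044817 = -0.00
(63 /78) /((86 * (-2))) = -21 /4472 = -0.00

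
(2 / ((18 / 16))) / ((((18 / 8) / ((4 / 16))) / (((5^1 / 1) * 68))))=5440 / 81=67.16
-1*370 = -370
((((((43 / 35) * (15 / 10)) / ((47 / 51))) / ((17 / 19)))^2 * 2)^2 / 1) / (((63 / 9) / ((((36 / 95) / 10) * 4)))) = 2769345671455782 / 1281449977609375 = 2.16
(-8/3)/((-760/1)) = 1/285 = 0.00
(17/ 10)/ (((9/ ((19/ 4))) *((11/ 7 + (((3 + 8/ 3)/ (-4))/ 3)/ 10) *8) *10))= 0.01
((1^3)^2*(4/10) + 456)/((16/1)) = 1141/40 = 28.52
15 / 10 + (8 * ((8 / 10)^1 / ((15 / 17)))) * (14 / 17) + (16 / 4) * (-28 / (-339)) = 44091 / 5650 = 7.80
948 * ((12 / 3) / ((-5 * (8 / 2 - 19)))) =50.56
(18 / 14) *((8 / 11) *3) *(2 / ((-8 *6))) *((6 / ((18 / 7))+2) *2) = -1.01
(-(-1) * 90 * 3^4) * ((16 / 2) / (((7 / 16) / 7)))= 933120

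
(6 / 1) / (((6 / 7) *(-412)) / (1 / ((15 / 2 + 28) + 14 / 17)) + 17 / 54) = -38556 / 82426817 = -0.00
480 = 480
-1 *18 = -18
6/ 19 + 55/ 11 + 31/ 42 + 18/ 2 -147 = -131.95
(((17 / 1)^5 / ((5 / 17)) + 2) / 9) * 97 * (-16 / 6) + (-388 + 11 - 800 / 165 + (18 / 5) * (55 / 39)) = -2678506140047 / 19305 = -138746756.80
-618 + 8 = -610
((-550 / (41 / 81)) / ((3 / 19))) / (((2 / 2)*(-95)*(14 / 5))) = 7425 / 287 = 25.87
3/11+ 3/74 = 255/814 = 0.31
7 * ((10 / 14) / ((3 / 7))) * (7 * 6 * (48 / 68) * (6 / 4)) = 8820 / 17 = 518.82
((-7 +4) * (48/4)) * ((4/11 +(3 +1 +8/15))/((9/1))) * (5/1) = -3232/33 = -97.94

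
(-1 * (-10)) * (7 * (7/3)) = 163.33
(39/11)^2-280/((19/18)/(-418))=13418001/121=110892.57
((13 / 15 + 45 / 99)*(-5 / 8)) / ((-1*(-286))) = -109 / 37752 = -0.00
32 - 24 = 8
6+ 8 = 14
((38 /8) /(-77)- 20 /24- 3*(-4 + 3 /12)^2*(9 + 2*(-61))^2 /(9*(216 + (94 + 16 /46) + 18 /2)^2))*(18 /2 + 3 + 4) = -925649 /39039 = -23.71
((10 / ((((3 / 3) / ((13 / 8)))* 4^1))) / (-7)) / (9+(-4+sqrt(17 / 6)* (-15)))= 13 / 2744+13* sqrt(102) / 5488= 0.03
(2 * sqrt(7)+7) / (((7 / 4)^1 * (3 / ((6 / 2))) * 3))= 8 * sqrt(7) / 21+4 / 3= 2.34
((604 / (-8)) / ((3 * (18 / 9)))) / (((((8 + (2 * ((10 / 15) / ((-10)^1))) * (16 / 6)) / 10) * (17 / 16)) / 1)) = -11325 / 731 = -15.49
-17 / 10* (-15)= 51 / 2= 25.50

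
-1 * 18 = -18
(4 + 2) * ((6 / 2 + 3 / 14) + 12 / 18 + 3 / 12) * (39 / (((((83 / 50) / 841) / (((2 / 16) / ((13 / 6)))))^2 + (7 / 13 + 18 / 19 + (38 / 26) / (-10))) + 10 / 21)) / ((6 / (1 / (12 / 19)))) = 28074798310430625 / 199983100579096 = 140.39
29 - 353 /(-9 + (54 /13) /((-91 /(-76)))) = 92.82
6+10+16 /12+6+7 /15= 119 /5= 23.80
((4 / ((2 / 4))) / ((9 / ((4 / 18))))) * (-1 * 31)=-496 / 81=-6.12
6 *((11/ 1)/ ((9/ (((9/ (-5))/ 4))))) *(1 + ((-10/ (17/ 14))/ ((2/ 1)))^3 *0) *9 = -29.70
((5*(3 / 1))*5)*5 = 375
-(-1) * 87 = 87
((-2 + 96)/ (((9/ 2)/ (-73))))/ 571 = -13724/ 5139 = -2.67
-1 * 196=-196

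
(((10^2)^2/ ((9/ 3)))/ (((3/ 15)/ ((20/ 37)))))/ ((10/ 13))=1300000/ 111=11711.71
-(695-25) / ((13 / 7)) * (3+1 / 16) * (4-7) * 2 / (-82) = -344715 / 4264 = -80.84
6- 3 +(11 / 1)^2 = 124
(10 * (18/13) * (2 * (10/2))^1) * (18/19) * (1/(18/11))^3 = 66550/2223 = 29.94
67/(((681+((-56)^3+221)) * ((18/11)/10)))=-3685/1572426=-0.00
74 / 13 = 5.69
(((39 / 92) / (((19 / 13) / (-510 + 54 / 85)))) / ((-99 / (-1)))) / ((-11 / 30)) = 332592 / 81719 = 4.07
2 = 2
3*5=15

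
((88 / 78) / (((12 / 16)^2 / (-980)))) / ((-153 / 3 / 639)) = 48984320 / 1989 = 24627.61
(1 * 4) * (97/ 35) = 388/ 35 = 11.09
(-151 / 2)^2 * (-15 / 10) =-68403 / 8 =-8550.38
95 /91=1.04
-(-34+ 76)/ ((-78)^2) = -7/ 1014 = -0.01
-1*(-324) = 324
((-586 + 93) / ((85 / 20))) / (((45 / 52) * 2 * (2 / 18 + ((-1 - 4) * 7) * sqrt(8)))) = 3016 / 3968995 + 380016 * sqrt(2) / 793799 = 0.68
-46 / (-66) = 23 / 33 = 0.70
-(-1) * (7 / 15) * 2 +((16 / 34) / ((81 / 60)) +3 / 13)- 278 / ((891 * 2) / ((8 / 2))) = 874943 / 984555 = 0.89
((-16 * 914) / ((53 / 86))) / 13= -1825.35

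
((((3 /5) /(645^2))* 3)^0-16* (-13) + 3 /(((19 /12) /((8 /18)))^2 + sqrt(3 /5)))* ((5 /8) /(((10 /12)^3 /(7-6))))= 99021655197 /438194975-1769472* sqrt(15) /438194975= 225.96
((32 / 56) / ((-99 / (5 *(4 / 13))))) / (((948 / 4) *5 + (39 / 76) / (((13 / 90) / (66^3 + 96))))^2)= -5776 / 680572748706976125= -0.00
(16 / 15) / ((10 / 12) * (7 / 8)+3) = 256 / 895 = 0.29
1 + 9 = 10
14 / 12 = 7 / 6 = 1.17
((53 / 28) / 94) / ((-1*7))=-53 / 18424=-0.00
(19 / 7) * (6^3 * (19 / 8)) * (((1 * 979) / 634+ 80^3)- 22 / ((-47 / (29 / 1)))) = 21244319620605 / 29798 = 712944480.19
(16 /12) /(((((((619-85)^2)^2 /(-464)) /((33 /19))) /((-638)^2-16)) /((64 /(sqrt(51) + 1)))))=-0.04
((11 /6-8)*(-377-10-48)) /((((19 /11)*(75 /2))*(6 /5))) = 11803 /342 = 34.51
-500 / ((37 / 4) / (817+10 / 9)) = -398000 / 9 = -44222.22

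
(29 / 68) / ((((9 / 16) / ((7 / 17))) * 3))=812 / 7803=0.10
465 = 465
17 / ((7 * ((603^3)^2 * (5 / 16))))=272 / 1682565257739643515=0.00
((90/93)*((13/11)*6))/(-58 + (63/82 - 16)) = -38376/409541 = -0.09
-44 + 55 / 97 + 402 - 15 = 343.57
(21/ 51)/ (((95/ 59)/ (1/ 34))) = 413/ 54910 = 0.01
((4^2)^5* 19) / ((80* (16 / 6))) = 466944 / 5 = 93388.80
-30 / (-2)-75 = -60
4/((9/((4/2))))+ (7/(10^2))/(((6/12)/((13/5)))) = 2819/2250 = 1.25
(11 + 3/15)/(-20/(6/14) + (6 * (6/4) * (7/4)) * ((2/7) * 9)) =-336/185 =-1.82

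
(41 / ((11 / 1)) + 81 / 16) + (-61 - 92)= -25381 / 176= -144.21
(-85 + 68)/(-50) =0.34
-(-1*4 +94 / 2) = -43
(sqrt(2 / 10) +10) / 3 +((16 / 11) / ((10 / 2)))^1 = sqrt(5) / 15 +598 / 165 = 3.77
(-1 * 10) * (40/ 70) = -5.71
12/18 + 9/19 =65/57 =1.14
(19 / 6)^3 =6859 / 216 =31.75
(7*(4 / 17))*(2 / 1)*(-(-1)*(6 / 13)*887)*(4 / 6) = 198688 / 221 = 899.04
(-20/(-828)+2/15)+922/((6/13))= 2067748/1035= 1997.82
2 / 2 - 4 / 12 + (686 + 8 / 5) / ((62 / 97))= 500539 / 465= 1076.43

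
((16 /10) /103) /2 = 4 /515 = 0.01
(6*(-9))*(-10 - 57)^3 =16241202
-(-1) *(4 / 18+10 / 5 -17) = -133 / 9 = -14.78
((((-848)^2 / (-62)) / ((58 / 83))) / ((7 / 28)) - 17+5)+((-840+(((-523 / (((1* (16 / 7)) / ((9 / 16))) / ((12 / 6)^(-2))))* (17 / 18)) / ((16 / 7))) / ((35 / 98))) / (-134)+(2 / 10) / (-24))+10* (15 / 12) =-1965349314247307 / 29605724160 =-66384.10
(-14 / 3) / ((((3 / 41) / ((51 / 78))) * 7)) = -697 / 117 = -5.96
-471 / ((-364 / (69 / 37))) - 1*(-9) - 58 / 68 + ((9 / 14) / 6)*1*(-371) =-1670800 / 57239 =-29.19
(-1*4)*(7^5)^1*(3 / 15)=-67228 / 5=-13445.60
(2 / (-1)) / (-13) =2 / 13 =0.15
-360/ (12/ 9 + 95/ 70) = -15120/ 113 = -133.81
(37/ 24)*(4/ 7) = 37/ 42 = 0.88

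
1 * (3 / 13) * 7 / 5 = 21 / 65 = 0.32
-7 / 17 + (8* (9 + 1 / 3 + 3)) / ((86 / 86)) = 5011 / 51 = 98.25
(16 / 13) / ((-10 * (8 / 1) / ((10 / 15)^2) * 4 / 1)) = -0.00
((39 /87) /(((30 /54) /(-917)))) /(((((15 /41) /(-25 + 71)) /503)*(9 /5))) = -11308952018 /435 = -25997590.85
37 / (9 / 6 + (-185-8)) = -74 / 383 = -0.19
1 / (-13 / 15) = -15 / 13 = -1.15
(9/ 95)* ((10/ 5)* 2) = 36/ 95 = 0.38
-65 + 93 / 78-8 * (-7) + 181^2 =851583 / 26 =32753.19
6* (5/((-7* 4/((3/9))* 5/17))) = -17/14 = -1.21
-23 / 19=-1.21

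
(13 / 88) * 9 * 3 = 351 / 88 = 3.99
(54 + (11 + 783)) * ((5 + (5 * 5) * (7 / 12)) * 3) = 49820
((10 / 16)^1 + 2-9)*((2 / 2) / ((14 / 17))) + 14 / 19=-14905 / 2128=-7.00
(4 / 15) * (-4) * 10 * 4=-42.67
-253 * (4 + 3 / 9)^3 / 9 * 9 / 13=-42757 / 27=-1583.59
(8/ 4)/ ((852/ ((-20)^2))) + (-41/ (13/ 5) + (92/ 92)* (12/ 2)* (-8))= -173977/ 2769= -62.83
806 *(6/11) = 4836/11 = 439.64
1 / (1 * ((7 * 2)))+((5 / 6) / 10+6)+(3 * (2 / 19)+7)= 21499 / 1596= 13.47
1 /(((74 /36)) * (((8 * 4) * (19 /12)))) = 27 /2812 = 0.01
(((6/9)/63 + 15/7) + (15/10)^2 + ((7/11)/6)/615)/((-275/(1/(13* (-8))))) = 7507189/48756708000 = 0.00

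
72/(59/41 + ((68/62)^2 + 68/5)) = 1576040/355527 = 4.43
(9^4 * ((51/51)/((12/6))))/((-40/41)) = -269001/80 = -3362.51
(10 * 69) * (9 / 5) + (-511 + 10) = 741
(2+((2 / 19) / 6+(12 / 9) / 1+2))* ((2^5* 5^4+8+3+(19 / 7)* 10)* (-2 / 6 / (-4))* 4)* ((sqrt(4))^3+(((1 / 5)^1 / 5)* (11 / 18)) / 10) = 308120451157 / 1077300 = 286011.74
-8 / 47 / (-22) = 4 / 517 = 0.01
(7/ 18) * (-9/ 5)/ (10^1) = -7/ 100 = -0.07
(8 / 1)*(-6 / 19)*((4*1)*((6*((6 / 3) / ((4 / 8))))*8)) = -36864 / 19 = -1940.21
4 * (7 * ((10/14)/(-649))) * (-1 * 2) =40/649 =0.06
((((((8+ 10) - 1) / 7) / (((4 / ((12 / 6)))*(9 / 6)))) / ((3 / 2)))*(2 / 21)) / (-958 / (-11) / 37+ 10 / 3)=6919 / 765576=0.01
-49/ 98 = -0.50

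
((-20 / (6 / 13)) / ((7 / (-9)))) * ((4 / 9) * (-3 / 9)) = -520 / 63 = -8.25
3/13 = 0.23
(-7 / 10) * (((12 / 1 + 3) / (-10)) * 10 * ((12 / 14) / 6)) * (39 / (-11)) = -117 / 22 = -5.32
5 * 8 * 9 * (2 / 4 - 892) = -320940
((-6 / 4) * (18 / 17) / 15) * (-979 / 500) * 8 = 17622 / 10625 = 1.66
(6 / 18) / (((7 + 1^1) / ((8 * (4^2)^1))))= 16 / 3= 5.33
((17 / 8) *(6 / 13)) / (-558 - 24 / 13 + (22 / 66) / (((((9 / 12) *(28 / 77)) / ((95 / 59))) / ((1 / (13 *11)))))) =-27081 / 15458092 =-0.00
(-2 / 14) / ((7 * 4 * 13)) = -1 / 2548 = -0.00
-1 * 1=-1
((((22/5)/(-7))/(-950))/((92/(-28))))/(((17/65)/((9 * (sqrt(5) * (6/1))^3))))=-277992 * sqrt(5)/37145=-16.73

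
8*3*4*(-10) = -960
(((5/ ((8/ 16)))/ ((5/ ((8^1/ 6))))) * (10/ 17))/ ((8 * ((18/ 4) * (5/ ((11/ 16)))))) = 11/ 1836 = 0.01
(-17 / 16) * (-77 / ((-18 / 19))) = -24871 / 288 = -86.36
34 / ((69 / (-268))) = -9112 / 69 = -132.06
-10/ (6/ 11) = -55/ 3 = -18.33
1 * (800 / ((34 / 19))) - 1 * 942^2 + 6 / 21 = -105543082 / 119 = -886916.66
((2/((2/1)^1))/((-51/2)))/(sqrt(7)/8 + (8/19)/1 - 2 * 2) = 5776 * sqrt(7)/14963859 + 9728/880227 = 0.01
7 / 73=0.10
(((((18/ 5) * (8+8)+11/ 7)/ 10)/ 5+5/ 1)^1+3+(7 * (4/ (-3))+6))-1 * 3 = 14963/ 5250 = 2.85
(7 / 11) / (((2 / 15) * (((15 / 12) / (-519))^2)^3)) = 840530339350426626048 / 34375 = 24451791690194229.12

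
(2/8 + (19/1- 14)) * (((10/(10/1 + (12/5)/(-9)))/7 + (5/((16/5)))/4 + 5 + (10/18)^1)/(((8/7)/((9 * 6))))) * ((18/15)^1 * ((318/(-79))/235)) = -2155708485/69388544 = -31.07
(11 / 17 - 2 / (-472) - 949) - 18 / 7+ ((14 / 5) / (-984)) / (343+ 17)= -5912628966547 / 6217797600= -950.92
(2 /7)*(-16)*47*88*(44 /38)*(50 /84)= -36396800 /2793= -13031.44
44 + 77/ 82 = 3685/ 82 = 44.94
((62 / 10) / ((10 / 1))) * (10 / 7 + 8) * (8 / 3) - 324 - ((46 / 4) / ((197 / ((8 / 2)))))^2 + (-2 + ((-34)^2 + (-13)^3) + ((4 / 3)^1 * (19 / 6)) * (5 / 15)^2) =-743207092363 / 550117575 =-1351.00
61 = 61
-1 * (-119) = 119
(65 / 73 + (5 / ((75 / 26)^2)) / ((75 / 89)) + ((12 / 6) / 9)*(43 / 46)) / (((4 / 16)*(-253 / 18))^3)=-3547018681344 / 84969347134375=-0.04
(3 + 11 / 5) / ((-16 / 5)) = -13 / 8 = -1.62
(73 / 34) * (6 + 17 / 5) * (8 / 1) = 13724 / 85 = 161.46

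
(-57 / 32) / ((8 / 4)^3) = -57 / 256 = -0.22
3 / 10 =0.30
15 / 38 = 0.39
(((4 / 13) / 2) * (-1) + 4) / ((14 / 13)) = 25 / 7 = 3.57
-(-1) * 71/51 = 71/51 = 1.39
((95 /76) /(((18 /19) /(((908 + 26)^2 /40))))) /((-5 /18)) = -4143691 /40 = -103592.28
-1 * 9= -9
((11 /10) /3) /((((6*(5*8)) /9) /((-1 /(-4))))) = 11 /3200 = 0.00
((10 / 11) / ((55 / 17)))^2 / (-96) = -289 / 351384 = -0.00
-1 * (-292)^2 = -85264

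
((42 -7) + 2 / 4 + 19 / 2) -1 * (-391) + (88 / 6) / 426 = 278626 / 639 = 436.03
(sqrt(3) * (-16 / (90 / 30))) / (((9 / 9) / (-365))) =5840 * sqrt(3) / 3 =3371.73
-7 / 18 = -0.39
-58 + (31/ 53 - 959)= -1016.42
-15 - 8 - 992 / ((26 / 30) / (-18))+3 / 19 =5083318 / 247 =20580.23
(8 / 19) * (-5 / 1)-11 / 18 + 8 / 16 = -379 / 171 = -2.22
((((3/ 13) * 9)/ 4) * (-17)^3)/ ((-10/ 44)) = 1459161/ 130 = 11224.32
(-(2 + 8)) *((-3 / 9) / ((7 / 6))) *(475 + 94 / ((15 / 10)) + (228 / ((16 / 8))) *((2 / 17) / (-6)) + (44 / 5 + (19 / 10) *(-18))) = 520232 / 357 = 1457.23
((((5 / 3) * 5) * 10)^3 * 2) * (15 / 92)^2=48828125 / 1587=30767.56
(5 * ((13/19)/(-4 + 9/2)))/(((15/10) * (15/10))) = 520/171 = 3.04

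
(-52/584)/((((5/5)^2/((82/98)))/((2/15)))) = -533/53655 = -0.01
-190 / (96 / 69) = -2185 / 16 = -136.56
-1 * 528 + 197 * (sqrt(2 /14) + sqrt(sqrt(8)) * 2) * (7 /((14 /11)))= -528 + 2167 * sqrt(7) /14 + 2167 * 2^(3 /4)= 3525.97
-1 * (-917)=917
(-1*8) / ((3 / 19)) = -152 / 3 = -50.67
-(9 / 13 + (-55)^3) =2162866 / 13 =166374.31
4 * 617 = 2468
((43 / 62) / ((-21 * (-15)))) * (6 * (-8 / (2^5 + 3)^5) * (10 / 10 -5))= 1376 / 170958703125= 0.00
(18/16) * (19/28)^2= 3249/6272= 0.52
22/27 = 0.81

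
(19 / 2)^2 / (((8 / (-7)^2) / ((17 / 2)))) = 4698.64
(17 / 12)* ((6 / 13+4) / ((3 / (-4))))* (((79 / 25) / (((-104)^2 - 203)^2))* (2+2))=-311576 / 329459624325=-0.00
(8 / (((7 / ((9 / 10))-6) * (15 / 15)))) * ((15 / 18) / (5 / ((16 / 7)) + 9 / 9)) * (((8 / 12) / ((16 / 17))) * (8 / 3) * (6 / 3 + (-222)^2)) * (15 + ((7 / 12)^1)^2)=272181935 / 162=1680135.40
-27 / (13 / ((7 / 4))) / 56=-27 / 416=-0.06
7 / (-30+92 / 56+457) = 0.02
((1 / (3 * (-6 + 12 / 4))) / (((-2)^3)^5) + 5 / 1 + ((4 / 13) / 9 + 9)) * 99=591855759 / 425984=1389.38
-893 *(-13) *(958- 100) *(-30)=-298815660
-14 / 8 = -7 / 4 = -1.75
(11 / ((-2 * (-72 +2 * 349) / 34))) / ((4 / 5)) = -935 / 2504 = -0.37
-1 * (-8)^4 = -4096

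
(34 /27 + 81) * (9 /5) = 2221 /15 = 148.07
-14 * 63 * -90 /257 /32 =19845 /2056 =9.65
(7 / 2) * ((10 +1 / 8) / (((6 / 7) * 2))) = 1323 / 64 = 20.67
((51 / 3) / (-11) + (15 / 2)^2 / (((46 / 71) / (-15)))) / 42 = -2639003 / 85008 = -31.04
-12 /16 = -0.75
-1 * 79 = -79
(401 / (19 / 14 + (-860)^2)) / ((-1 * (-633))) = 5614 / 6554347227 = 0.00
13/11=1.18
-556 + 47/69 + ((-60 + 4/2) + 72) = -37351/69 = -541.32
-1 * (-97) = 97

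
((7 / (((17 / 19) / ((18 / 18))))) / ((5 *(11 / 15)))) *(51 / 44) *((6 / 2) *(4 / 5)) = 3591 / 605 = 5.94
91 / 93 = 0.98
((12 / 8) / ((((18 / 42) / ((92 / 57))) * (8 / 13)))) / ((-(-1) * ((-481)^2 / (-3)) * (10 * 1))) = -161 / 13525720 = -0.00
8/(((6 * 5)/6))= 8/5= 1.60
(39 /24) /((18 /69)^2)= 6877 /288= 23.88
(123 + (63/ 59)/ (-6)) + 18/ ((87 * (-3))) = 420061/ 3422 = 122.75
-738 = -738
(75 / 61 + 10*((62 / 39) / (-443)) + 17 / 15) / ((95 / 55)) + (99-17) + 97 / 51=145097767441 / 1702043655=85.25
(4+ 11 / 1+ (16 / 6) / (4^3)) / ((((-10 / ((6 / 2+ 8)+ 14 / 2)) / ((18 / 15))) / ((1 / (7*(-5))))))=3249 / 3500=0.93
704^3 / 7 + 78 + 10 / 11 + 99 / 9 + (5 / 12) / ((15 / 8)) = 34542515197 / 693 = 49844899.27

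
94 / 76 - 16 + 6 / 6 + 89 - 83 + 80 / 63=-15545 / 2394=-6.49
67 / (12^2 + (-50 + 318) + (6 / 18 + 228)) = 201 / 1921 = 0.10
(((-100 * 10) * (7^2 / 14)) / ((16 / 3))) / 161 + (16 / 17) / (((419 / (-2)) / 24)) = -2741781 / 655316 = -4.18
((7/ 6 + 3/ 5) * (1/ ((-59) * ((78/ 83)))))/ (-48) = 4399/ 6626880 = 0.00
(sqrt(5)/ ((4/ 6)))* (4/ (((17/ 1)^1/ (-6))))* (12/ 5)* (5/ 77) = -432* sqrt(5)/ 1309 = -0.74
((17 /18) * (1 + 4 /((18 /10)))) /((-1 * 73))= -493 /11826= -0.04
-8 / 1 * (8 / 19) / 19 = -64 / 361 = -0.18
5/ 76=0.07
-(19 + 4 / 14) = -19.29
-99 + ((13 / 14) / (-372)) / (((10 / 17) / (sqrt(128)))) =-99.05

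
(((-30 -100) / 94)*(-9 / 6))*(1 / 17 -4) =-13065 / 1598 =-8.18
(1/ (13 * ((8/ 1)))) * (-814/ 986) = -407/ 51272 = -0.01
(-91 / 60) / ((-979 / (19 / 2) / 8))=1729 / 14685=0.12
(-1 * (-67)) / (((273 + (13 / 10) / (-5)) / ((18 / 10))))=6030 / 13637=0.44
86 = 86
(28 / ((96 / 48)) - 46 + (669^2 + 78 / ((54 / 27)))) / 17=26327.53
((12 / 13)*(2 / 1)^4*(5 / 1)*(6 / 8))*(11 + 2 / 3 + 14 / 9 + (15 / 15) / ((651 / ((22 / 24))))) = 2066060 / 2821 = 732.39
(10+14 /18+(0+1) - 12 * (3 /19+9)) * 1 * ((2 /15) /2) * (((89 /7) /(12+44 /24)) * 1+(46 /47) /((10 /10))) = -869503072 /70042455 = -12.41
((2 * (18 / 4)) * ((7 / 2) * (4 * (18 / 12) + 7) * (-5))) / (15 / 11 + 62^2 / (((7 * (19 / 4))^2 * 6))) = -2390403015 / 2268554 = -1053.71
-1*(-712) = 712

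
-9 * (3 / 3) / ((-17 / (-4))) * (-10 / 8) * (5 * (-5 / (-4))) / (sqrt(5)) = 225 * sqrt(5) / 68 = 7.40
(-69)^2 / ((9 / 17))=8993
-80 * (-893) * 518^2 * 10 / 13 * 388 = 74375978252800 / 13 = 5721229096369.23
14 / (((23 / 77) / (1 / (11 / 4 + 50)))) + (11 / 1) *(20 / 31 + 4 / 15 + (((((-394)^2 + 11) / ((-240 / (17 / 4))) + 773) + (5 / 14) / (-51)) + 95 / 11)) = -123926790728267 / 5728869440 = -21631.98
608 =608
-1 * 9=-9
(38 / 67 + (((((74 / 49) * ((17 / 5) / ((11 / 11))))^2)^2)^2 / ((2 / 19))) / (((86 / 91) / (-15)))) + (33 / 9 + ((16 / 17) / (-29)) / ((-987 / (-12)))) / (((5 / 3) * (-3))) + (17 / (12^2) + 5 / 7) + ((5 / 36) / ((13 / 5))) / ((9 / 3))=-10130946466544263369019250630925668293 / 139051527874793207750553750000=-72857498.38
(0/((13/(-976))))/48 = 0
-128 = -128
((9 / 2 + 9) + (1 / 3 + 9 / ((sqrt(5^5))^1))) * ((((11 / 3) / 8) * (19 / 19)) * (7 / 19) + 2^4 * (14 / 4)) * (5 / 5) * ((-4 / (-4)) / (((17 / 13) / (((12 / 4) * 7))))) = 12622.97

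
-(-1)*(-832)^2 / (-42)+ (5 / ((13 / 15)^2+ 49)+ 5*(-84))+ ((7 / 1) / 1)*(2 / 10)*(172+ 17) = -19554423013 / 1175370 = -16636.82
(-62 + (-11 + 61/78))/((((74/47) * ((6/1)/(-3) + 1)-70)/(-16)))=-529502/32799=-16.14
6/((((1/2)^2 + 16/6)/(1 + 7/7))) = 144/35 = 4.11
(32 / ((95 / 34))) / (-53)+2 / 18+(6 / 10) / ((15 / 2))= -5659 / 226575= -0.02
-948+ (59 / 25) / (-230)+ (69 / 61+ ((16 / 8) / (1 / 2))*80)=-219877849 / 350750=-626.88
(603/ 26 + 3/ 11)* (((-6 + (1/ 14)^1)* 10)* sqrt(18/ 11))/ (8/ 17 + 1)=-28407663* sqrt(22)/ 110110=-1210.10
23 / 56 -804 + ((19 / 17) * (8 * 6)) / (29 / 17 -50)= -36996893 / 45976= -804.70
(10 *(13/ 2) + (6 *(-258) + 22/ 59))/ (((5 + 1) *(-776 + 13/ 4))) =174950/ 547107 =0.32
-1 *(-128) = 128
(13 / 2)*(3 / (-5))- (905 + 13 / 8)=-36421 / 40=-910.52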